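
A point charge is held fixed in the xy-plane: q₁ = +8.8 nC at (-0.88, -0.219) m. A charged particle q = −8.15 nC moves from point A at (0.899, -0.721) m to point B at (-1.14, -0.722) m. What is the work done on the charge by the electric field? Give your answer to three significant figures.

7.90×10⁻⁷ J

The work done by the electric force is W_field = −ΔU = −q(V_B − V_A) = q(V_A − V_B).
At A: distance to the source charge is 1.85 m; V_A = kq₁/r = 42.8 V.
At B: distance to the source charge is 0.566 m; V_B = kq₁/r = 140 V.
ΔV = V_B − V_A = 96.9 V.
W_field = −qΔV = −(-8.15×10⁻⁹ C)(96.9 V) = 7.90×10⁻⁷ J.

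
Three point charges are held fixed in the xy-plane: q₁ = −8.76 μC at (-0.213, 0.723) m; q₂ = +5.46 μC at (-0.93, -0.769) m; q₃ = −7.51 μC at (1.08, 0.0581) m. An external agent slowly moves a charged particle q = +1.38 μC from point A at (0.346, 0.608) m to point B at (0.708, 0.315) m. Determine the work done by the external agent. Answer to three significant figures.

For quasistatic motion the external work equals the change in potential energy: W_ext = qΔV = q(V_B − V_A).
At A: distances to the source charges are 0.571 m, 1.88 m, 0.917 m; V_A = Σ kqᵢ/rᵢ = -1.85×10⁵ V.
At B: distances to the source charges are 1.01 m, 1.96 m, 0.452 m; V_B = Σ kqᵢ/rᵢ = -2.03×10⁵ V.
ΔV = V_B − V_A = -1.71×10⁴ V.
W_ext = qΔV = (1.38×10⁻⁶ C)(-1.71×10⁴ V) = -0.0236 J.

-0.0236 J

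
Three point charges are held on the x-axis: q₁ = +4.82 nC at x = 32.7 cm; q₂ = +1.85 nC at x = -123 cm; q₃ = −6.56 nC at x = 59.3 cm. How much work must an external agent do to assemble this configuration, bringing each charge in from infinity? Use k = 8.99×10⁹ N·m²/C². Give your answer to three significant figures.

The work to assemble the configuration equals its total potential energy, U = Σ kqᵢqⱼ/rᵢⱼ over all pairs.
Pair separations: r₁₂ = 1.56 m, r₁₃ = 0.266 m, r₂₃ = 1.82 m.
U = (5.15×10⁻⁸) + (-1.07×10⁻⁶) + (-5.98×10⁻⁸) = -1.08×10⁻⁶ J.

-1.08×10⁻⁶ J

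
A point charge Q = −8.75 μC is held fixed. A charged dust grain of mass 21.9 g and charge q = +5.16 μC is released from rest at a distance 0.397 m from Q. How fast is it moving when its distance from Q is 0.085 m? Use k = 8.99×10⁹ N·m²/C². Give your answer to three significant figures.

18.5 m/s

Only the electrostatic force acts, so mechanical energy is conserved: ½mv² = U₁ − U₂ = kQq(1/r₁ − 1/r₂).
U₁ − U₂ = (8.99×10⁹ N·m²/C²)(-8.75×10⁻⁶ C)(5.16×10⁻⁶ C)(1/0.397 − 1/0.0850) = 3.75 J.
v = √(2·3.75/0.0219) = 18.5 m/s.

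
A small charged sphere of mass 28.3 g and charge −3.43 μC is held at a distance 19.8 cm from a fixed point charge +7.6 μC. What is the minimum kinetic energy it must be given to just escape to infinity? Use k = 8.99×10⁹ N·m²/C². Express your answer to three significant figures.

To just escape, total mechanical energy must reach zero at infinity: ½mv²_min + U = 0, so ½mv²_min = −U = |kQq|/r.
|U| = |kQq|/r = (8.99×10⁹ N·m²/C²)(7.60×10⁻⁶)(3.43×10⁻⁶)/(0.198) = 1.18 J.

1.18 J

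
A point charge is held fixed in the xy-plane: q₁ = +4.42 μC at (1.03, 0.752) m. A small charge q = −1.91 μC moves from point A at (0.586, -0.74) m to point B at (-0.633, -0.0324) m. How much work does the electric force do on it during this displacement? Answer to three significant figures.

The work done by the electric force is W_field = −ΔU = −q(V_B − V_A) = q(V_A − V_B).
At A: distance to the source charge is 1.56 m; V_A = kq₁/r = 2.55×10⁴ V.
At B: distance to the source charge is 1.84 m; V_B = kq₁/r = 2.16×10⁴ V.
ΔV = V_B − V_A = -3920 V.
W_field = −qΔV = −(-1.91×10⁻⁶ C)(-3920 V) = -7.48×10⁻³ J.

-7.48×10⁻³ J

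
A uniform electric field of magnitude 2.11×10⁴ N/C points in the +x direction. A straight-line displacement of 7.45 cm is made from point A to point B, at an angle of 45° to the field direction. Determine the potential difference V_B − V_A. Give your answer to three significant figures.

Only the component of displacement along E changes the potential: ΔV = −E·d·cosθ.
ΔV = −(2.11×10⁴ V/m)(0.0745 m)cos45° = -1110 V.

-1110 V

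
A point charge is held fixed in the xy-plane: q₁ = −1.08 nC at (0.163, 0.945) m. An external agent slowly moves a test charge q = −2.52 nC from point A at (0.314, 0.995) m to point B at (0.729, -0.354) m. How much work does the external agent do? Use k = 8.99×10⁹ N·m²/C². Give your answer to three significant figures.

-1.37×10⁻⁷ J

For quasistatic motion the external work equals the change in potential energy: W_ext = qΔV = q(V_B − V_A).
At A: distance to the source charge is 0.159 m; V_A = kq₁/r = -61.0 V.
At B: distance to the source charge is 1.42 m; V_B = kq₁/r = -6.85 V.
ΔV = V_B − V_A = 54.2 V.
W_ext = qΔV = (-2.52×10⁻⁹ C)(54.2 V) = -1.37×10⁻⁷ J.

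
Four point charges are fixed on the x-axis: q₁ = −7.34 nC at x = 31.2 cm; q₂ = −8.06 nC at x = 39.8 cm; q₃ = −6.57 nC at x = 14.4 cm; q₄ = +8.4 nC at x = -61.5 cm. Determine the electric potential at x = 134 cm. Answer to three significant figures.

-152 V

Electric potential is a scalar, so the contributions from each charge add algebraically: V = Σ kqᵢ/rᵢ.
Distances from the field point to each charge: r₁ = 1.03 m, r₂ = 0.942 m, r₃ = 1.20 m, r₄ = 1.96 m.
V = k[(-7.34×10⁻⁹)/(1.03) + (-8.06×10⁻⁹)/(0.942) + (-6.57×10⁻⁹)/(1.20) + (8.40×10⁻⁹)/(1.96)] = -152 V.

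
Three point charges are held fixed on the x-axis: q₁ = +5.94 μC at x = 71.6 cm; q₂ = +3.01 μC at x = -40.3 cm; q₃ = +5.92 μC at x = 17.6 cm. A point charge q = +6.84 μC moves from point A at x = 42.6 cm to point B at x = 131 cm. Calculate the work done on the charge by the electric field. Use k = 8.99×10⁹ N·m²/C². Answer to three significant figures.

1.89 J

The work done by the electric force is W_field = −ΔU = −q(V_B − V_A) = q(V_A − V_B).
At A: distances to the source charges are 0.290 m, 0.829 m, 0.250 m; V_A = Σ kqᵢ/rᵢ = 4.30×10⁵ V.
At B: distances to the source charges are 0.594 m, 1.71 m, 1.13 m; V_B = Σ kqᵢ/rᵢ = 1.53×10⁵ V.
ΔV = V_B − V_A = -2.77×10⁵ V.
W_field = −qΔV = −(6.84×10⁻⁶ C)(-2.77×10⁵ V) = 1.89 J.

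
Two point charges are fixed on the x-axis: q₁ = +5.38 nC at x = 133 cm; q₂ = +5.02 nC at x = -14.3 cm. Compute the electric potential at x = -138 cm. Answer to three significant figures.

54.3 V

Electric potential is a scalar, so the contributions from each charge add algebraically: V = Σ kqᵢ/rᵢ.
Distances from the field point to each charge: r₁ = 2.71 m, r₂ = 1.24 m.
V = k[(5.38×10⁻⁹)/(2.71) + (5.02×10⁻⁹)/(1.24)] = 54.3 V.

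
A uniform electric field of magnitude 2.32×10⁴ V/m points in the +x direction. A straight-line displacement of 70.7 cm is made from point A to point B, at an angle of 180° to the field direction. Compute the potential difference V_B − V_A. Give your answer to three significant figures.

1.64×10⁴ V

Only the component of displacement along E changes the potential: ΔV = −E·d·cosθ.
ΔV = −(2.32×10⁴ V/m)(0.707 m)cos180° = 1.64×10⁴ V.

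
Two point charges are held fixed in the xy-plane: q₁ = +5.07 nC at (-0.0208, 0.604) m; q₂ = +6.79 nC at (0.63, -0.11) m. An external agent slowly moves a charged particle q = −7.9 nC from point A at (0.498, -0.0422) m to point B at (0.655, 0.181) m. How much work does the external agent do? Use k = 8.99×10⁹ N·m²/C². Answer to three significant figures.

For quasistatic motion the external work equals the change in potential energy: W_ext = qΔV = q(V_B − V_A).
At A: distances to the source charges are 0.829 m, 0.148 m; V_A = Σ kqᵢ/rᵢ = 466 V.
At B: distances to the source charges are 0.797 m, 0.292 m; V_B = Σ kqᵢ/rᵢ = 266 V.
ΔV = V_B − V_A = -200 V.
W_ext = qΔV = (-7.90×10⁻⁹ C)(-200 V) = 1.58×10⁻⁶ J.

1.58×10⁻⁶ J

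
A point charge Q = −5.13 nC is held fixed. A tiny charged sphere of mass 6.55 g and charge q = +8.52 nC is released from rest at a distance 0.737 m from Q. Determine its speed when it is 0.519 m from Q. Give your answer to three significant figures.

8.27×10⁻³ m/s

Only the electrostatic force acts, so mechanical energy is conserved: ½mv² = U₁ − U₂ = kQq(1/r₁ − 1/r₂).
U₁ − U₂ = (8.99×10⁹ N·m²/C²)(-5.13×10⁻⁹ C)(8.52×10⁻⁹ C)(1/0.737 − 1/0.519) = 2.24×10⁻⁷ J.
v = √(2·2.24×10⁻⁷/6.55×10⁻³) = 8.27×10⁻³ m/s.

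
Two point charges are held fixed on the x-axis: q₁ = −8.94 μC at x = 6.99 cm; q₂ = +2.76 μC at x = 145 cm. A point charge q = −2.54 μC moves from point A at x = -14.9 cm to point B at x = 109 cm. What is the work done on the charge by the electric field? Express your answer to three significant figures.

0.868 J

The work done by the electric force is W_field = −ΔU = −q(V_B − V_A) = q(V_A − V_B).
At A: distances to the source charges are 0.219 m, 1.60 m; V_A = Σ kqᵢ/rᵢ = -3.52×10⁵ V.
At B: distances to the source charges are 1.02 m, 0.360 m; V_B = Σ kqᵢ/rᵢ = -9860 V.
ΔV = V_B − V_A = 3.42×10⁵ V.
W_field = −qΔV = −(-2.54×10⁻⁶ C)(3.42×10⁵ V) = 0.868 J.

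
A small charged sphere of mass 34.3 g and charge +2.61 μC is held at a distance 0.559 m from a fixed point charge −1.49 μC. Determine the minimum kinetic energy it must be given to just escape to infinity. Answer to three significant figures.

To just escape, total mechanical energy must reach zero at infinity: ½mv²_min + U = 0, so ½mv²_min = −U = |kQq|/r.
|U| = |kQq|/r = (8.99×10⁹ N·m²/C²)(1.49×10⁻⁶)(2.61×10⁻⁶)/(0.559) = 0.0625 J.

0.0625 J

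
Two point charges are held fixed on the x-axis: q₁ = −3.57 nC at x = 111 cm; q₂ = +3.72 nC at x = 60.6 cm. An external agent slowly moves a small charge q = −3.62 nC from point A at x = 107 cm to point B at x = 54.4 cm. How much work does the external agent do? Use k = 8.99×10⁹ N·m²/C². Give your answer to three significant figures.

For quasistatic motion the external work equals the change in potential energy: W_ext = qΔV = q(V_B − V_A).
At A: distances to the source charges are 0.0400 m, 0.464 m; V_A = Σ kqᵢ/rᵢ = -730 V.
At B: distances to the source charges are 0.566 m, 0.0620 m; V_B = Σ kqᵢ/rᵢ = 483 V.
ΔV = V_B − V_A = 1210 V.
W_ext = qΔV = (-3.62×10⁻⁹ C)(1210 V) = -4.39×10⁻⁶ J.

-4.39×10⁻⁶ J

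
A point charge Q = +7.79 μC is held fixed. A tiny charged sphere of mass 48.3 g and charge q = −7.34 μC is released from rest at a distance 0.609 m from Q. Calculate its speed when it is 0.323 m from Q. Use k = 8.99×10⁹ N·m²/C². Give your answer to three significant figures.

Only the electrostatic force acts, so mechanical energy is conserved: ½mv² = U₁ − U₂ = kQq(1/r₁ − 1/r₂).
U₁ − U₂ = (8.99×10⁹ N·m²/C²)(7.79×10⁻⁶ C)(-7.34×10⁻⁶ C)(1/0.609 − 1/0.323) = 0.747 J.
v = √(2·0.747/0.0483) = 5.56 m/s.

5.56 m/s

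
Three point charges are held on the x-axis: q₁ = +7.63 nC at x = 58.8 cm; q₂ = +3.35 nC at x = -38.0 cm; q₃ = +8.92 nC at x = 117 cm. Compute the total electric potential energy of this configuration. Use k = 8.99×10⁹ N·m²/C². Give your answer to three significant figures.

The assembly work is the sum of pairwise potential energies, U = Σ_{i<j} kqᵢqⱼ/rᵢⱼ.
Pair separations: r₁₂ = 0.968 m, r₁₃ = 0.582 m, r₂₃ = 1.55 m.
U = (2.37×10⁻⁷) + (1.05×10⁻⁶) + (1.73×10⁻⁷) = 1.46×10⁻⁶ J.

1.46×10⁻⁶ J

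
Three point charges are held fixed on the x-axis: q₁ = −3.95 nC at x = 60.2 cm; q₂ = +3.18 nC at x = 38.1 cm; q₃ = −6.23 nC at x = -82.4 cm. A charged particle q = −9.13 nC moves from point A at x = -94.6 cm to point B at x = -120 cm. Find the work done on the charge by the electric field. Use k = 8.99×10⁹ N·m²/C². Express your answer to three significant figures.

The work done by the electric force is W_field = −ΔU = −q(V_B − V_A) = q(V_A − V_B).
At A: distances to the source charges are 1.55 m, 1.33 m, 0.122 m; V_A = Σ kqᵢ/rᵢ = -460 V.
At B: distances to the source charges are 1.80 m, 1.58 m, 0.376 m; V_B = Σ kqᵢ/rᵢ = -151 V.
ΔV = V_B − V_A = 310 V.
W_field = −qΔV = −(-9.13×10⁻⁹ C)(310 V) = 2.83×10⁻⁶ J.

2.83×10⁻⁶ J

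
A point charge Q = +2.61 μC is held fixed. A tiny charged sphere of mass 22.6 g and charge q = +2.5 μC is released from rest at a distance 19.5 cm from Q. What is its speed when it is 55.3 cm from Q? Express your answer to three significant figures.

4.15 m/s

Only the electrostatic force acts, so mechanical energy is conserved: ½mv² = U₁ − U₂ = kQq(1/r₁ − 1/r₂).
U₁ − U₂ = (8.99×10⁹ N·m²/C²)(2.61×10⁻⁶ C)(2.50×10⁻⁶ C)(1/0.195 − 1/0.553) = 0.195 J.
v = √(2·0.195/0.0226) = 4.15 m/s.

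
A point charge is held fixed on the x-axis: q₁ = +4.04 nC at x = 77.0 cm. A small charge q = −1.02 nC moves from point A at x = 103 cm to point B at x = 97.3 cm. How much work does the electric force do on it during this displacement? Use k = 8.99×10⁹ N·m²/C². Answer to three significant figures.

The work done by the electric force is W_field = −ΔU = −q(V_B − V_A) = q(V_A − V_B).
At A: distance to the source charge is 0.260 m; V_A = kq₁/r = 140 V.
At B: distance to the source charge is 0.203 m; V_B = kq₁/r = 179 V.
ΔV = V_B − V_A = 39.2 V.
W_field = −qΔV = −(-1.02×10⁻⁹ C)(39.2 V) = 4.00×10⁻⁸ J.

4.00×10⁻⁸ J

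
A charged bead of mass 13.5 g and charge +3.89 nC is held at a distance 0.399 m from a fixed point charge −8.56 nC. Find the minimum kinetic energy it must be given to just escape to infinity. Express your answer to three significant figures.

7.50×10⁻⁷ J

To just escape, total mechanical energy must reach zero at infinity: ½mv²_min + U = 0, so ½mv²_min = −U = |kQq|/r.
|U| = |kQq|/r = (8.99×10⁹ N·m²/C²)(8.56×10⁻⁹)(3.89×10⁻⁹)/(0.399) = 7.50×10⁻⁷ J.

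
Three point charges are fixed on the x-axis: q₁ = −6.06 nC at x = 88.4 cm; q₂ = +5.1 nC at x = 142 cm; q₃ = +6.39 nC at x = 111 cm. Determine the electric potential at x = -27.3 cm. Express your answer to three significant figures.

The total potential is the scalar sum of each charge's contribution, V = Σ kqᵢ/rᵢ.
Distances from the field point to each charge: r₁ = 1.16 m, r₂ = 1.69 m, r₃ = 1.38 m.
V = k[(-6.06×10⁻⁹)/(1.16) + (5.10×10⁻⁹)/(1.69) + (6.39×10⁻⁹)/(1.38)] = 21.5 V.

21.5 V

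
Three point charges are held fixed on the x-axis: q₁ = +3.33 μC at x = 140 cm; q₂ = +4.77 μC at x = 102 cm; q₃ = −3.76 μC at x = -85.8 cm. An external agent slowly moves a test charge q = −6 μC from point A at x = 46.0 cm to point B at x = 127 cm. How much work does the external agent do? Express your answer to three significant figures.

For quasistatic motion the external work equals the change in potential energy: W_ext = qΔV = q(V_B − V_A).
At A: distances to the source charges are 0.940 m, 0.560 m, 1.32 m; V_A = Σ kqᵢ/rᵢ = 8.28×10⁴ V.
At B: distances to the source charges are 0.130 m, 0.250 m, 2.13 m; V_B = Σ kqᵢ/rᵢ = 3.86×10⁵ V.
ΔV = V_B − V_A = 3.03×10⁵ V.
W_ext = qΔV = (-6.00×10⁻⁶ C)(3.03×10⁵ V) = -1.82 J.

-1.82 J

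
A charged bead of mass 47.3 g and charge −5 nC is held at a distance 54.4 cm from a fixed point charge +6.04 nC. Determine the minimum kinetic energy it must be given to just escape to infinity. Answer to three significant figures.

4.99×10⁻⁷ J

To just escape, total mechanical energy must reach zero at infinity: ½mv²_min + U = 0, so ½mv²_min = −U = |kQq|/r.
|U| = |kQq|/r = (8.99×10⁹ N·m²/C²)(6.04×10⁻⁹)(5.00×10⁻⁹)/(0.544) = 4.99×10⁻⁷ J.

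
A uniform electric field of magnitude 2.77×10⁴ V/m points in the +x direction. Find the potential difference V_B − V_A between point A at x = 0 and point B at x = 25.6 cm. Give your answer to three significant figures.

In a uniform field, potential decreases in the direction of E: V_B − V_A = −E·Δx.
V_B − V_A = −(2.77×10⁴ V/m)(0.256 m) = -7090 V.

-7090 V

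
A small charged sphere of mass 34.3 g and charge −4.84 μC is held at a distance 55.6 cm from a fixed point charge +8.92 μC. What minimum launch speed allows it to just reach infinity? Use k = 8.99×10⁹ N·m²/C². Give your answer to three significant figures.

6.38 m/s

To just escape, total mechanical energy must reach zero at infinity: ½mv²_min + U = 0, so ½mv²_min = −U = |kQq|/r.
|U| = |kQq|/r = (8.99×10⁹ N·m²/C²)(8.92×10⁻⁶)(4.84×10⁻⁶)/(0.556) = 0.698 J.
v_min = √(2|U|/m) = √(2·0.698/0.0343) = 6.38 m/s.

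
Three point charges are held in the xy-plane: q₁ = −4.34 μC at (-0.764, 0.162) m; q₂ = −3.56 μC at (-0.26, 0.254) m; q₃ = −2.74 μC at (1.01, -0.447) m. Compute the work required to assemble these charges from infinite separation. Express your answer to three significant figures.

0.389 J

The work to assemble the configuration equals its total potential energy, U = Σ kqᵢqⱼ/rᵢⱼ over all pairs.
Pair separations: r₁₂ = 0.512 m, r₁₃ = 1.88 m, r₂₃ = 1.45 m.
U = (0.271) + (0.0570) + (0.0605) = 0.389 J.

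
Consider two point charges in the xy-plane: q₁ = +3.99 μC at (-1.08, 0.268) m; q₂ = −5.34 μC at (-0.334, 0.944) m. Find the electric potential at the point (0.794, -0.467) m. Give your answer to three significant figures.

Electric potential is a scalar, so the contributions from each charge add algebraically: V = Σ kqᵢ/rᵢ.
Distances from the field point to each charge: r₁ = 2.01 m, r₂ = 1.81 m.
V = k[(3.99×10⁻⁶)/(2.01) + (-5.34×10⁻⁶)/(1.81)] = -8760 V.

-8760 V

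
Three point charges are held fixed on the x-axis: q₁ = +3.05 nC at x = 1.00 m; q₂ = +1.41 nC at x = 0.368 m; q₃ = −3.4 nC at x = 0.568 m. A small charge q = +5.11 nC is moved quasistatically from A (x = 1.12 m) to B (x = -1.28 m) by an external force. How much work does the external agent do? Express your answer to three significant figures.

For quasistatic motion the external work equals the change in potential energy: W_ext = qΔV = q(V_B − V_A).
At A: distances to the source charges are 0.120 m, 0.752 m, 0.552 m; V_A = Σ kqᵢ/rᵢ = 190 V.
At B: distances to the source charges are 2.28 m, 1.65 m, 1.85 m; V_B = Σ kqᵢ/rᵢ = 3.18 V.
ΔV = V_B − V_A = -187 V.
W_ext = qΔV = (5.11×10⁻⁹ C)(-187 V) = -9.55×10⁻⁷ J.

-9.55×10⁻⁷ J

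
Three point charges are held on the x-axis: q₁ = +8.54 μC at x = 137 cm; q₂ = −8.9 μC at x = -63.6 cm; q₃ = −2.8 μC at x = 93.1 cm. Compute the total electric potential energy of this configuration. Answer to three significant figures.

-0.687 J

The assembly work is the sum of pairwise potential energies, U = Σ_{i<j} kqᵢqⱼ/rᵢⱼ.
Pair separations: r₁₂ = 2.01 m, r₁₃ = 0.439 m, r₂₃ = 1.57 m.
U = (-0.341) + (-0.490) + (0.143) = -0.687 J.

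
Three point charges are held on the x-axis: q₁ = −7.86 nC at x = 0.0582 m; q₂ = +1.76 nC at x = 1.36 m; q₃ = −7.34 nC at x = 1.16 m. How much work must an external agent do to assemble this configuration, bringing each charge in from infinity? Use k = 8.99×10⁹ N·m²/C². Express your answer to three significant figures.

The assembly work is the sum of pairwise potential energies, U = Σ_{i<j} kqᵢqⱼ/rᵢⱼ.
Pair separations: r₁₂ = 1.30 m, r₁₃ = 1.10 m, r₂₃ = 0.200 m.
U = (-9.55×10⁻⁸) + (4.71×10⁻⁷) + (-5.81×10⁻⁷) = -2.05×10⁻⁷ J.

-2.05×10⁻⁷ J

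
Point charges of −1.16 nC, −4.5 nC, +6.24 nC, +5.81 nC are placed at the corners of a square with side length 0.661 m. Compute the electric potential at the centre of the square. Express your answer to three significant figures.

123 V

Electric potential is a scalar, so the contributions from each charge add algebraically: V = Σ kqᵢ/rᵢ.
The distance from each corner to the centre is a√2/2 = 0.467 m.
V = k[(-1.16×10⁻⁹)/(0.467) + (-4.50×10⁻⁹)/(0.467) + (6.24×10⁻⁹)/(0.467) + (5.81×10⁻⁹)/(0.467)] = 123 V.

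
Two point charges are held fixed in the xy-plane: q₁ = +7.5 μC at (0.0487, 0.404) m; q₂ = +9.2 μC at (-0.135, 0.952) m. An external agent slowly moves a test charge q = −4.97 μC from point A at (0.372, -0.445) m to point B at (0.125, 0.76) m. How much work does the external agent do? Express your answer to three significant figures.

For quasistatic motion the external work equals the change in potential energy: W_ext = qΔV = q(V_B − V_A).
At A: distances to the source charges are 0.908 m, 1.49 m; V_A = Σ kqᵢ/rᵢ = 1.30×10⁵ V.
At B: distances to the source charges are 0.364 m, 0.323 m; V_B = Σ kqᵢ/rᵢ = 4.41×10⁵ V.
ΔV = V_B − V_A = 3.11×10⁵ V.
W_ext = qΔV = (-4.97×10⁻⁶ C)(3.11×10⁵ V) = -1.55 J.

-1.55 J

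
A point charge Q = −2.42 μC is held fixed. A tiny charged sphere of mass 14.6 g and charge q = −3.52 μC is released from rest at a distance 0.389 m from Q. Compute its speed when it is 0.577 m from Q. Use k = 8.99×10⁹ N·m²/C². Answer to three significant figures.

2.96 m/s

Only the electrostatic force acts, so mechanical energy is conserved: ½mv² = U₁ − U₂ = kQq(1/r₁ − 1/r₂).
U₁ − U₂ = (8.99×10⁹ N·m²/C²)(-2.42×10⁻⁶ C)(-3.52×10⁻⁶ C)(1/0.389 − 1/0.577) = 0.0641 J.
v = √(2·0.0641/0.0146) = 2.96 m/s.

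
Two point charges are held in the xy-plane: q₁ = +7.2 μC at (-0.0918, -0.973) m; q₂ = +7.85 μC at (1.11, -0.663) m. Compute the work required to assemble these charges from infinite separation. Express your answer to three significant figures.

The assembly work is the sum of pairwise potential energies, U = Σ_{i<j} kqᵢqⱼ/rᵢⱼ.
Pair separations: r₁₂ = 1.24 m.
U = (0.409) = 0.409 J.

0.409 J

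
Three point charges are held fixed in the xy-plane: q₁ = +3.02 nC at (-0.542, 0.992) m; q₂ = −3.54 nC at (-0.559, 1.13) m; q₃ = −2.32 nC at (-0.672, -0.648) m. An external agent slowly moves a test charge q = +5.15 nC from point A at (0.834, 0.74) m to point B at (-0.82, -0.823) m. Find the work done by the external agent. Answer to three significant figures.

For quasistatic motion the external work equals the change in potential energy: W_ext = qΔV = q(V_B − V_A).
At A: distances to the source charges are 1.40 m, 1.45 m, 2.05 m; V_A = Σ kqᵢ/rᵢ = -12.8 V.
At B: distances to the source charges are 1.84 m, 1.97 m, 0.229 m; V_B = Σ kqᵢ/rᵢ = -92.4 V.
ΔV = V_B − V_A = -79.6 V.
W_ext = qΔV = (5.15×10⁻⁹ C)(-79.6 V) = -4.10×10⁻⁷ J.

-4.10×10⁻⁷ J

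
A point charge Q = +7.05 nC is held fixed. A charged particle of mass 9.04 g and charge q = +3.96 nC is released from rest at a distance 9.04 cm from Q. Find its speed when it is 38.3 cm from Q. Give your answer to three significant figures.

Only the electrostatic force acts, so mechanical energy is conserved: ½mv² = U₁ − U₂ = kQq(1/r₁ − 1/r₂).
U₁ − U₂ = (8.99×10⁹ N·m²/C²)(7.05×10⁻⁹ C)(3.96×10⁻⁹ C)(1/0.0904 − 1/0.383) = 2.12×10⁻⁶ J.
v = √(2·2.12×10⁻⁶/9.04×10⁻³) = 0.0217 m/s.

0.0217 m/s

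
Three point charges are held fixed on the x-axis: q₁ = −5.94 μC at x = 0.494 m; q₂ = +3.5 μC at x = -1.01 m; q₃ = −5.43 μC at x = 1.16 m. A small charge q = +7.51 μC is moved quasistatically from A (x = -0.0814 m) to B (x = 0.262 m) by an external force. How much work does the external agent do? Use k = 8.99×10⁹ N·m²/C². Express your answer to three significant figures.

For quasistatic motion the external work equals the change in potential energy: W_ext = qΔV = q(V_B − V_A).
At A: distances to the source charges are 0.575 m, 0.929 m, 1.24 m; V_A = Σ kqᵢ/rᵢ = -9.82×10⁴ V.
At B: distances to the source charges are 0.232 m, 1.27 m, 0.898 m; V_B = Σ kqᵢ/rᵢ = -2.60×10⁵ V.
ΔV = V_B − V_A = -1.62×10⁵ V.
W_ext = qΔV = (7.51×10⁻⁶ C)(-1.62×10⁵ V) = -1.21 J.

-1.21 J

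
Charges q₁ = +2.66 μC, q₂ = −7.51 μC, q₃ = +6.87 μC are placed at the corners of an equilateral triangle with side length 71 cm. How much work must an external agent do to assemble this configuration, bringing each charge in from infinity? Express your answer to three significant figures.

-0.675 J

The assembly work is the sum of pairwise potential energies, U = Σ_{i<j} kqᵢqⱼ/rᵢⱼ.
All three pair separations equal the side length, 0.710 m.
U = (-0.253) + (0.231) + (-0.653) = -0.675 J.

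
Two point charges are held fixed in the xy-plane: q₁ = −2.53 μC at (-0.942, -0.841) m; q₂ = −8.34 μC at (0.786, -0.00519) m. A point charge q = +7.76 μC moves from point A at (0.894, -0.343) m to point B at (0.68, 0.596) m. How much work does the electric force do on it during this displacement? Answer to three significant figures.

The work done by the electric force is W_field = −ΔU = −q(V_B − V_A) = q(V_A − V_B).
At A: distances to the source charges are 1.90 m, 0.355 m; V_A = Σ kqᵢ/rᵢ = -2.23×10⁵ V.
At B: distances to the source charges are 2.17 m, 0.610 m; V_B = Σ kqᵢ/rᵢ = -1.33×10⁵ V.
ΔV = V_B − V_A = 9.00×10⁴ V.
W_field = −qΔV = −(7.76×10⁻⁶ C)(9.00×10⁴ V) = -0.699 J.

-0.699 J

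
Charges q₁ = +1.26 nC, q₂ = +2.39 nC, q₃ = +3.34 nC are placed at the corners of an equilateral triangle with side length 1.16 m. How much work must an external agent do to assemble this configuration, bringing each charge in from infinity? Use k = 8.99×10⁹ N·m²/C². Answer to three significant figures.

1.18×10⁻⁷ J

The assembly work is the sum of pairwise potential energies, U = Σ_{i<j} kqᵢqⱼ/rᵢⱼ.
All three pair separations equal the side length, 1.16 m.
U = (2.33×10⁻⁸) + (3.26×10⁻⁸) + (6.19×10⁻⁸) = 1.18×10⁻⁷ J.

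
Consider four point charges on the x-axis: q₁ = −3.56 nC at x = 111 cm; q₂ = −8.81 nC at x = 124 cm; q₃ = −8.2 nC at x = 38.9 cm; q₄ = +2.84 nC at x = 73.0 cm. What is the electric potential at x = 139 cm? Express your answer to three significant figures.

The total potential is the scalar sum of each charge's contribution, V = Σ kqᵢ/rᵢ.
Distances from the field point to each charge: r₁ = 0.280 m, r₂ = 0.150 m, r₃ = 1.00 m, r₄ = 0.660 m.
V = k[(-3.56×10⁻⁹)/(0.280) + (-8.81×10⁻⁹)/(0.150) + (-8.20×10⁻⁹)/(1.00) + (2.84×10⁻⁹)/(0.660)] = -677 V.

-677 V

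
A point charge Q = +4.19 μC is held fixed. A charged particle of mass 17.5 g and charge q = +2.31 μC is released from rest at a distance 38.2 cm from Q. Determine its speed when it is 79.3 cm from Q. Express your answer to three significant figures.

Only the electrostatic force acts, so mechanical energy is conserved: ½mv² = U₁ − U₂ = kQq(1/r₁ − 1/r₂).
U₁ − U₂ = (8.99×10⁹ N·m²/C²)(4.19×10⁻⁶ C)(2.31×10⁻⁶ C)(1/0.382 − 1/0.793) = 0.118 J.
v = √(2·0.118/0.0175) = 3.67 m/s.

3.67 m/s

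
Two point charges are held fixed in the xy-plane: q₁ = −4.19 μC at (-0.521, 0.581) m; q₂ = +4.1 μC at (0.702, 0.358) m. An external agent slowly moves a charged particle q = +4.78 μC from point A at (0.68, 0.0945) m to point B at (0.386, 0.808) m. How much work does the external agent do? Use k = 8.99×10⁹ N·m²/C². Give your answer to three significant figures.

-0.400 J

For quasistatic motion the external work equals the change in potential energy: W_ext = qΔV = q(V_B − V_A).
At A: distances to the source charges are 1.30 m, 0.264 m; V_A = Σ kqᵢ/rᵢ = 1.10×10⁵ V.
At B: distances to the source charges are 0.935 m, 0.550 m; V_B = Σ kqᵢ/rᵢ = 2.67×10⁴ V.
ΔV = V_B − V_A = -8.36×10⁴ V.
W_ext = qΔV = (4.78×10⁻⁶ C)(-8.36×10⁴ V) = -0.400 J.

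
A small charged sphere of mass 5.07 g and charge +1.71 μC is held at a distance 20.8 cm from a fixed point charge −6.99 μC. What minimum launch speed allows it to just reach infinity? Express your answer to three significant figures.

14.3 m/s

To just escape, total mechanical energy must reach zero at infinity: ½mv²_min + U = 0, so ½mv²_min = −U = |kQq|/r.
|U| = |kQq|/r = (8.99×10⁹ N·m²/C²)(6.99×10⁻⁶)(1.71×10⁻⁶)/(0.208) = 0.517 J.
v_min = √(2|U|/m) = √(2·0.517/5.07×10⁻³) = 14.3 m/s.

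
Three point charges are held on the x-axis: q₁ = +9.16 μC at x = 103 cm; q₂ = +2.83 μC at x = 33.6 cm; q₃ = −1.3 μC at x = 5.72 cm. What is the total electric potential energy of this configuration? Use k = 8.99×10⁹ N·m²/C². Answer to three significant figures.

0.107 J

The assembly work is the sum of pairwise potential energies, U = Σ_{i<j} kqᵢqⱼ/rᵢⱼ.
Pair separations: r₁₂ = 0.694 m, r₁₃ = 0.973 m, r₂₃ = 0.279 m.
U = (0.336) + (-0.110) + (-0.119) = 0.107 J.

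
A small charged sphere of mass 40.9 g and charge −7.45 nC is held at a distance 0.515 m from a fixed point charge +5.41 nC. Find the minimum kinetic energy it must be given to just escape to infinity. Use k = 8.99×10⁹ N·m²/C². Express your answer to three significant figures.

7.04×10⁻⁷ J

To just escape, total mechanical energy must reach zero at infinity: ½mv²_min + U = 0, so ½mv²_min = −U = |kQq|/r.
|U| = |kQq|/r = (8.99×10⁹ N·m²/C²)(5.41×10⁻⁹)(7.45×10⁻⁹)/(0.515) = 7.04×10⁻⁷ J.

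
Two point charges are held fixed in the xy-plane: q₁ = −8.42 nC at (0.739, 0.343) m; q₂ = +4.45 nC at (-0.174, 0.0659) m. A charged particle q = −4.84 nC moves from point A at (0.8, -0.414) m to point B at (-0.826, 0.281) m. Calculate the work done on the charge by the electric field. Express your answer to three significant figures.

3.52×10⁻⁷ J

The work done by the electric force is W_field = −ΔU = −q(V_B − V_A) = q(V_A − V_B).
At A: distances to the source charges are 0.759 m, 1.09 m; V_A = Σ kqᵢ/rᵢ = -62.8 V.
At B: distances to the source charges are 1.57 m, 0.687 m; V_B = Σ kqᵢ/rᵢ = 9.94 V.
ΔV = V_B − V_A = 72.8 V.
W_field = −qΔV = −(-4.84×10⁻⁹ C)(72.8 V) = 3.52×10⁻⁷ J.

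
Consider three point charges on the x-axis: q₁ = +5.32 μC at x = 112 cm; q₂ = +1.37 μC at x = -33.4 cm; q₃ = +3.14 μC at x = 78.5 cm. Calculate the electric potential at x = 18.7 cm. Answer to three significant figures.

1.22×10⁵ V

The total potential is the scalar sum of each charge's contribution, V = Σ kqᵢ/rᵢ.
Distances from the field point to each charge: r₁ = 0.933 m, r₂ = 0.521 m, r₃ = 0.598 m.
V = k[(5.32×10⁻⁶)/(0.933) + (1.37×10⁻⁶)/(0.521) + (3.14×10⁻⁶)/(0.598)] = 1.22×10⁵ V.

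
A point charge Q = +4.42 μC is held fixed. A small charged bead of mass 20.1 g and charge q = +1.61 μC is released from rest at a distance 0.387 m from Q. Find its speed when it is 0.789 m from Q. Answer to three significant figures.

2.89 m/s

Only the electrostatic force acts, so mechanical energy is conserved: ½mv² = U₁ − U₂ = kQq(1/r₁ − 1/r₂).
U₁ − U₂ = (8.99×10⁹ N·m²/C²)(4.42×10⁻⁶ C)(1.61×10⁻⁶ C)(1/0.387 − 1/0.789) = 0.0842 J.
v = √(2·0.0842/0.0201) = 2.89 m/s.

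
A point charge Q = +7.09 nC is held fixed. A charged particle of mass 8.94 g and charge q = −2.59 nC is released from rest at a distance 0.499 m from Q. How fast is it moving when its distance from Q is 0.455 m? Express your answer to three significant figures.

Only the electrostatic force acts, so mechanical energy is conserved: ½mv² = U₁ − U₂ = kQq(1/r₁ − 1/r₂).
U₁ − U₂ = (8.99×10⁹ N·m²/C²)(7.09×10⁻⁹ C)(-2.59×10⁻⁹ C)(1/0.499 − 1/0.455) = 3.20×10⁻⁸ J.
v = √(2·3.20×10⁻⁸/8.94×10⁻³) = 2.68×10⁻³ m/s.

2.68×10⁻³ m/s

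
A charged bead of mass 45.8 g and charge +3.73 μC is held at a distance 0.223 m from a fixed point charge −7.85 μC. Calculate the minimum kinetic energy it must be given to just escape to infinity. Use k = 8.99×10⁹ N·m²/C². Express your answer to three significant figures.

To just escape, total mechanical energy must reach zero at infinity: ½mv²_min + U = 0, so ½mv²_min = −U = |kQq|/r.
|U| = |kQq|/r = (8.99×10⁹ N·m²/C²)(7.85×10⁻⁶)(3.73×10⁻⁶)/(0.223) = 1.18 J.

1.18 J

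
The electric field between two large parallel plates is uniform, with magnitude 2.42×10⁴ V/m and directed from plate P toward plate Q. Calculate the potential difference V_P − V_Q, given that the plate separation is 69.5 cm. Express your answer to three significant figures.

In a uniform field, potential decreases in the direction of E: ΔV = −E·d for a displacement d parallel to E.
Going from Q to P is a displacement of 69.5 cm opposite to the field, so V_P − V_Q = +Ed = 1.68×10⁴ V.

1.68×10⁴ V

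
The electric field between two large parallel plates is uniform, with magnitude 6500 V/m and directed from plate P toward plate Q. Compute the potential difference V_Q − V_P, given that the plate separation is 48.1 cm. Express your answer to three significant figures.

In a uniform field, potential decreases in the direction of E: ΔV = −E·d for a displacement d parallel to E.
Going from P to Q is a displacement of 48.1 cm along the field, so V_Q − V_P = −Ed = -3130 V.

-3130 V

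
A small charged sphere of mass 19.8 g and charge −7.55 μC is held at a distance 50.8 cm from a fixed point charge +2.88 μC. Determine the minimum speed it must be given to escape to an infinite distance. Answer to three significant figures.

6.23 m/s

To just escape, total mechanical energy must reach zero at infinity: ½mv²_min + U = 0, so ½mv²_min = −U = |kQq|/r.
|U| = |kQq|/r = (8.99×10⁹ N·m²/C²)(2.88×10⁻⁶)(7.55×10⁻⁶)/(0.508) = 0.385 J.
v_min = √(2|U|/m) = √(2·0.385/0.0198) = 6.23 m/s.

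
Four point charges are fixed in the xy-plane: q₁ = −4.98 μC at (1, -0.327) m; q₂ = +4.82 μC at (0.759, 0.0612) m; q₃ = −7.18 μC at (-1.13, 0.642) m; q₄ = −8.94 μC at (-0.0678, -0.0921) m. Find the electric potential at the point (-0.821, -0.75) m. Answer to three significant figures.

-1.25×10⁵ V

Electric potential is a scalar, so the contributions from each charge add algebraically: V = Σ kqᵢ/rᵢ.
Distances from the field point to each charge: r₁ = 1.87 m, r₂ = 1.78 m, r₃ = 1.43 m, r₄ = 1.00 m.
V = k[(-4.98×10⁻⁶)/(1.87) + (4.82×10⁻⁶)/(1.78) + (-7.18×10⁻⁶)/(1.43) + (-8.94×10⁻⁶)/(1.00)] = -1.25×10⁵ V.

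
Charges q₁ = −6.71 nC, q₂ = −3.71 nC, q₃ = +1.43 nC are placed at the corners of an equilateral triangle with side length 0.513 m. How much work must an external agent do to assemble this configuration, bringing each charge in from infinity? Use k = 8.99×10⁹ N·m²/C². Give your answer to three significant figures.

The work to assemble the configuration equals its total potential energy, U = Σ kqᵢqⱼ/rᵢⱼ over all pairs.
All three pair separations equal the side length, 0.513 m.
U = (4.36×10⁻⁷) + (-1.68×10⁻⁷) + (-9.30×10⁻⁸) = 1.75×10⁻⁷ J.

1.75×10⁻⁷ J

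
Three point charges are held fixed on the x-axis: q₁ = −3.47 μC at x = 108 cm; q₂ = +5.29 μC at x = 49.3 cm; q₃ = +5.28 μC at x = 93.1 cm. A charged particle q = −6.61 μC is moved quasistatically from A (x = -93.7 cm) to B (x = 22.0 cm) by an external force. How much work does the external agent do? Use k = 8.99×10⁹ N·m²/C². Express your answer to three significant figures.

For quasistatic motion the external work equals the change in potential energy: W_ext = qΔV = q(V_B − V_A).
At A: distances to the source charges are 2.02 m, 1.43 m, 1.87 m; V_A = Σ kqᵢ/rᵢ = 4.32×10⁴ V.
At B: distances to the source charges are 0.860 m, 0.273 m, 0.711 m; V_B = Σ kqᵢ/rᵢ = 2.05×10⁵ V.
ΔV = V_B − V_A = 1.61×10⁵ V.
W_ext = qΔV = (-6.61×10⁻⁶ C)(1.61×10⁵ V) = -1.07 J.

-1.07 J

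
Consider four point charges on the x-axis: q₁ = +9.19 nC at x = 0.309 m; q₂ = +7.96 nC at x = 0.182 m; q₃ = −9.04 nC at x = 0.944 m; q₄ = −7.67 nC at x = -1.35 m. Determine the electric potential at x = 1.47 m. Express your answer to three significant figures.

The total potential is the scalar sum of each charge's contribution, V = Σ kqᵢ/rᵢ.
Distances from the field point to each charge: r₁ = 1.16 m, r₂ = 1.29 m, r₃ = 0.526 m, r₄ = 2.82 m.
V = k[(9.19×10⁻⁹)/(1.16) + (7.96×10⁻⁹)/(1.29) + (-9.04×10⁻⁹)/(0.526) + (-7.67×10⁻⁹)/(2.82)] = -52.2 V.

-52.2 V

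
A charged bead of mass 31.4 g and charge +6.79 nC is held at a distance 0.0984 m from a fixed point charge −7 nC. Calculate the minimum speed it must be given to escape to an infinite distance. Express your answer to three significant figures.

0.0166 m/s

To just escape, total mechanical energy must reach zero at infinity: ½mv²_min + U = 0, so ½mv²_min = −U = |kQq|/r.
|U| = |kQq|/r = (8.99×10⁹ N·m²/C²)(7.00×10⁻⁹)(6.79×10⁻⁹)/(0.0984) = 4.34×10⁻⁶ J.
v_min = √(2|U|/m) = √(2·4.34×10⁻⁶/0.0314) = 0.0166 m/s.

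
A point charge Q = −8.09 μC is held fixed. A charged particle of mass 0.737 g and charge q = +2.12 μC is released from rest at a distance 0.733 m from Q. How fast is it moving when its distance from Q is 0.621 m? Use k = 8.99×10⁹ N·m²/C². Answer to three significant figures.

Only the electrostatic force acts, so mechanical energy is conserved: ½mv² = U₁ − U₂ = kQq(1/r₁ − 1/r₂).
U₁ − U₂ = (8.99×10⁹ N·m²/C²)(-8.09×10⁻⁶ C)(2.12×10⁻⁶ C)(1/0.733 − 1/0.621) = 0.0379 J.
v = √(2·0.0379/7.37×10⁻⁴) = 10.1 m/s.

10.1 m/s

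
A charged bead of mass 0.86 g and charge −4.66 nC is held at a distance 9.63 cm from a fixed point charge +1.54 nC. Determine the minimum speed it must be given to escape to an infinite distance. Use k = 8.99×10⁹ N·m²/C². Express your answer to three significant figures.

0.0395 m/s

To just escape, total mechanical energy must reach zero at infinity: ½mv²_min + U = 0, so ½mv²_min = −U = |kQq|/r.
|U| = |kQq|/r = (8.99×10⁹ N·m²/C²)(1.54×10⁻⁹)(4.66×10⁻⁹)/(0.0963) = 6.70×10⁻⁷ J.
v_min = √(2|U|/m) = √(2·6.70×10⁻⁷/8.60×10⁻⁴) = 0.0395 m/s.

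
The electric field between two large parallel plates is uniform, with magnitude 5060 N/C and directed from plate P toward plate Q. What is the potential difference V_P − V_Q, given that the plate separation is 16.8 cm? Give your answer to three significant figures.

In a uniform field, potential decreases in the direction of E: ΔV = −E·d for a displacement d parallel to E.
Going from Q to P is a displacement of 16.8 cm opposite to the field, so V_P − V_Q = +Ed = 850 V.

850 V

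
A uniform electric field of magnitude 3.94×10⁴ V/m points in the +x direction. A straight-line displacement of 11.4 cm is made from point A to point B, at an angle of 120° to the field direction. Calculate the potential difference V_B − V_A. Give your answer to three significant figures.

Only the component of displacement along E changes the potential: ΔV = −E·d·cosθ.
ΔV = −(3.94×10⁴ V/m)(0.114 m)cos120° = 2250 V.

2250 V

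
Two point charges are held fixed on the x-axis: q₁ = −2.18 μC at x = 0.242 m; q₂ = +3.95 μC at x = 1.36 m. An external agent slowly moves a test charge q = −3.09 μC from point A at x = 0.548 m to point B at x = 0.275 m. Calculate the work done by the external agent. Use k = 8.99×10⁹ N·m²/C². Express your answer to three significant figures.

1.67 J

For quasistatic motion the external work equals the change in potential energy: W_ext = qΔV = q(V_B − V_A).
At A: distances to the source charges are 0.306 m, 0.812 m; V_A = Σ kqᵢ/rᵢ = -2.03×10⁴ V.
At B: distances to the source charges are 0.0330 m, 1.08 m; V_B = Σ kqᵢ/rᵢ = -5.61×10⁵ V.
ΔV = V_B − V_A = -5.41×10⁵ V.
W_ext = qΔV = (-3.09×10⁻⁶ C)(-5.41×10⁵ V) = 1.67 J.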